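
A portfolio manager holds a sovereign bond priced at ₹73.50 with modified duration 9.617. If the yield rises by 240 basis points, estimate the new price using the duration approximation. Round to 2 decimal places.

₹56.54

Duration approximation: ΔP/P ≈ -D_mod · Δy = -9.617 × (+0.024) = -0.230808.
New price ≈ 73.50 × (1 - 0.230808) = 56.535612.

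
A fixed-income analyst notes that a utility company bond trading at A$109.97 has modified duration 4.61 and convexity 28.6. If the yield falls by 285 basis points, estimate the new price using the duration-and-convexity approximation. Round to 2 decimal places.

A$125.70

Duration effect: -D_mod·Δy = -4.61 × (-0.0285) = +0.131385
Convexity effect: ½·C·(Δy)² = 0.5 × 28.6 × (-0.0285)² = +0.011615175
ΔP/P ≈ +0.131385 + 0.011615175 = +0.143000175
New price ≈ 109.97 × (1 + 0.143000175) = 125.69572924475.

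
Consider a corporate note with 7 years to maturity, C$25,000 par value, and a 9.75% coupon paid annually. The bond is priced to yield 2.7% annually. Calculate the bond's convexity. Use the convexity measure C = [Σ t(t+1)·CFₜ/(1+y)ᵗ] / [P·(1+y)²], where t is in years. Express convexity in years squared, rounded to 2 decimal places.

39.80

With y = 0.027:
  t   CF        PV=CF/(1+0.027)^t    t·PV        t(t+1)·PV
  1     2,437.50     2,373.4177     2,373.4177       4,746.8354
  2     2,437.50     2,311.0202     4,622.0404      13,866.1211
  3     2,437.50     2,250.2631     6,750.7892      27,003.1569
  4     2,437.50     2,191.1033     8,764.4131      43,822.0657
  5     2,437.50     2,133.4988    10,667.4941      64,004.9645
  6     2,437.50     2,077.4088    12,464.4527      87,251.1688
  7    27,437.50    22,769.3919   159,385.7434   1,275,085.9473
  Σ                 36,106.1038   205,028.3506   1,515,780.2596
P = 36,106.1038.
Convexity = Σ t(t+1)·PV / [P·(1+y)²] = 1,515,780.2596 / (36,106.1038 × 1.054729) = 39.80290.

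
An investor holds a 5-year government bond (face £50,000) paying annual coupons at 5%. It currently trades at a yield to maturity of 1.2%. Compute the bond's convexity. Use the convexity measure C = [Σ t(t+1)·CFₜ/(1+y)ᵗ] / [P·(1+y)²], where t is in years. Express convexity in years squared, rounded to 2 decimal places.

26.07

With y = 0.012:
  t   CF        PV=CF/(1+0.012)^t    t·PV        t(t+1)·PV
  1     2,500.00     2,470.3557     2,470.3557       4,940.7115
  2     2,500.00     2,441.0630     4,882.1260      14,646.3779
  3     2,500.00     2,412.1176     7,236.3527      28,945.4108
  4     2,500.00     2,383.5154     9,534.0615      47,670.3076
  5    52,500.00    49,460.2994   247,301.4970   1,483,808.9817
  Σ                 59,167.3510   271,424.3929   1,580,011.7894
P = 59,167.3510.
Convexity = Σ t(t+1)·PV / [P·(1+y)²] = 1,580,011.7894 / (59,167.3510 × 1.024144) = 26.07457.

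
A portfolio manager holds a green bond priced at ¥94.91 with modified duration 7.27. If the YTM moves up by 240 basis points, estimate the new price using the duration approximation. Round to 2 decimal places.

Duration approximation: ΔP/P ≈ -D_mod · Δy = -7.27 × (+0.024) = -0.174480.
New price ≈ 94.91 × (1 - 0.174480) = 78.3501032.

¥78.35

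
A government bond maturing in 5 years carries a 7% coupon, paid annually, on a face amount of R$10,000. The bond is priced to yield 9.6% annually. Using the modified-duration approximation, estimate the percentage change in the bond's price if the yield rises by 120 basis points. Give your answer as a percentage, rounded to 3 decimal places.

-4.763%

Periodic yield y = 0.096. Modified duration first:
  t   CF        PV=CF/(1+0.096)^t    t·PV
  1       700.00       638.6861       638.6861
  2       700.00       582.7428     1,165.4856
  3       700.00       531.6997     1,595.0990
  4       700.00       485.1274     1,940.5097
  5    10,700.00     6,765.9846    33,829.9232
  Σ                  9,004.2407    39,169.7036
P = 9,004.2407; D_Mac = 4.35014 yrs; D_mod = 4.35014/(1+0.096) = 3.96911 yrs.
ΔP/P ≈ -D_mod · Δy = -3.96911 × (+0.012) = -0.047629 = -4.7629%.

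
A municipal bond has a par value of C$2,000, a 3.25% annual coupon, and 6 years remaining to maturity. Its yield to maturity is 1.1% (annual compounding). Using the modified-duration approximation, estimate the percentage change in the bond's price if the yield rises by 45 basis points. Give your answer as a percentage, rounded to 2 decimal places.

Periodic yield y = 0.011. Modified duration first:
  t   CF        PV=CF/(1+0.011)^t    t·PV
  1        65.00        64.2928        64.2928
  2        65.00        63.5933       127.1865
  3        65.00        62.9013       188.7040
  4        65.00        62.2170       248.8678
  5        65.00        61.5400       307.7001
  6     2,065.00     1,933.8070    11,602.8419
  Σ                  2,248.3513    12,539.5930
P = 2,248.3513; D_Mac = 5.57724 yrs; D_mod = 5.57724/(1+0.011) = 5.51656 yrs.
ΔP/P ≈ -D_mod · Δy = -5.51656 × (+0.0045) = -0.024825 = -2.4825%.

-2.48%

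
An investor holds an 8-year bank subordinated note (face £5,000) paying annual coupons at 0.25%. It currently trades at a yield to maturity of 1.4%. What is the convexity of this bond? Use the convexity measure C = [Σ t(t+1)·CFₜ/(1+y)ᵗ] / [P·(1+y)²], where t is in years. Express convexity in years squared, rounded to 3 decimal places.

With y = 0.014:
  t   CF        PV=CF/(1+0.014)^t    t·PV        t(t+1)·PV
  1        12.50        12.3274        12.3274          24.6548
  2        12.50        12.1572        24.3144          72.9433
  3        12.50        11.9894        35.9681         143.8724
  4        12.50        11.8238        47.2953         236.4766
  5        12.50        11.6606        58.3029         349.8175
  6        12.50        11.4996        68.9975         482.9827
  7        12.50        11.3408        79.3857         635.0857
  8     5,012.50     4,484.8792    35,879.0333     322,911.2993
  Σ                  4,567.6780    36,205.6247     324,857.1323
P = 4,567.6780.
Convexity = Σ t(t+1)·PV / [P·(1+y)²] = 324,857.1323 / (4,567.6780 × 1.028196) = 69.17052.

69.171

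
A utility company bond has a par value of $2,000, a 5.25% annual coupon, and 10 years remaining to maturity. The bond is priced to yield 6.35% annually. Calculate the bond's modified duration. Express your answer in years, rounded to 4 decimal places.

Periodic yield y = 0.0635. First find Macaulay duration:
  t   CF        PV=CF/(1+0.0635)^t    t·PV
  1       105.00        98.7306        98.7306
  2       105.00        92.8355       185.6711
  3       105.00        87.2925       261.8774
  4       105.00        82.0804       328.3215
  5       105.00        77.1795       385.8974
  6       105.00        72.5712       435.4272
  7       105.00        68.2381       477.6666
  8       105.00        64.1637       513.3095
  9       105.00        60.3326       542.9932
  10    2,105.00     1,137.3055    11,373.0555
  Σ                  1,840.7296    14,602.9500
P = 1,840.7296; Macaulay duration = 14,602.9500 / 1,840.7296 = 7.93324 years.
Modified duration = D_Mac / (1 + y) = 7.93324 / 1.0635 = 7.45956 years.

7.4596 years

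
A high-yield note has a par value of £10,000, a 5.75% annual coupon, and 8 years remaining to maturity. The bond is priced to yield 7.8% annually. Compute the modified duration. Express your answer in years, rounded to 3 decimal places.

6.057 years

Periodic yield y = 0.078. First find Macaulay duration:
  t   CF        PV=CF/(1+0.078)^t    t·PV
  1       575.00       533.3952       533.3952
  2       575.00       494.8007       989.6014
  3       575.00       458.9988     1,376.9964
  4       575.00       425.7874     1,703.1496
  5       575.00       394.9790     1,974.8952
  6       575.00       366.3998     2,198.3991
  7       575.00       339.8885     2,379.2198
  8    10,575.00     5,798.6953    46,389.5624
  Σ                  8,812.9448    57,545.2191
P = 8,812.9448; Macaulay duration = 57,545.2191 / 8,812.9448 = 6.52962 years.
Modified duration = D_Mac / (1 + y) = 6.52962 / 1.078 = 6.05717 years.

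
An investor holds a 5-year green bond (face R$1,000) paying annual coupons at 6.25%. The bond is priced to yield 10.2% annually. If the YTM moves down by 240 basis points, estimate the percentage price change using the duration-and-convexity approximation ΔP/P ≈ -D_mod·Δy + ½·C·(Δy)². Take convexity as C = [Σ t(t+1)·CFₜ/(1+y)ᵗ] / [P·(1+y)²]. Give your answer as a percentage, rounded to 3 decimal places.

With y = 0.102:
  t   CF        PV=CF/(1+0.102)^t    t·PV        t(t+1)·PV
  1        62.50        56.7151        56.7151         113.4301
  2        62.50        51.4656       102.9311         308.7934
  3        62.50        46.7020       140.1059         560.4237
  4        62.50        42.3793       169.5171         847.5857
  5     1,062.50       653.7639     3,268.8197      19,612.9184
  Σ                    851.0258     3,738.0890      21,443.1514
P = 851.0258; D_Mac = 4.39245 yrs; D_mod = 3.98589 yrs; C = 20.74831.
Duration effect: -3.98589 × (-0.024) = +0.095661
Convexity effect: 0.5 × 20.74831 × (-0.024)² = +0.0059755
ΔP/P ≈ +0.095661 + 0.0059755 = +0.101637 = +10.1637%.

+10.164%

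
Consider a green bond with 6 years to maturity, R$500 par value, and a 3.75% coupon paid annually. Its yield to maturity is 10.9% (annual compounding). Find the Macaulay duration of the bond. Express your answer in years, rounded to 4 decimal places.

Periodic yield y = 0.109. Discount each cash flow and weight by its year:
  t   CF        PV=CF/(1+0.109)^t    t·PV
  1        18.75        16.9071        16.9071
  2        18.75        15.2454        30.4908
  3        18.75        13.7470        41.2409
  4        18.75        12.3958        49.5833
  5        18.75        11.1775        55.8874
  6       518.75       278.8488     1,673.0930
  Σ                    348.3216     1,867.2024
Price P = Σ PV = 348.3216.
Macaulay duration = Σ(t·PV) / P = 1,867.2024 / 348.3216 = 5.36057 years.

5.3606 years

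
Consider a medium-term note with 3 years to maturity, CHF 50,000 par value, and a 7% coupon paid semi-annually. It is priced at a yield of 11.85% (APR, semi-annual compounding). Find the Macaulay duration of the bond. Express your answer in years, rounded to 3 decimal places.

Periodic yield y = 0.05925. Discount each cash flow and weight by its period:
  t   CF        PV=CF/(1+0.05925)^t    t·PV
  1     1,750.00     1,652.1123     1,652.1123
  2     1,750.00     1,559.7001     3,119.4002
  3     1,750.00     1,472.4570     4,417.3711
  4     1,750.00     1,390.0940     5,560.3759
  5     1,750.00     1,312.3379     6,561.6897
  6    51,750.00    36,636.9674   219,821.8044
  Σ                 44,023.6688   241,132.7537
Price P = Σ PV = 44,023.6688.
Macaulay duration = Σ(t·PV) / P = 241,132.7537 / 44,023.6688 = 5.47734 half-year periods.
In years: 5.47734 / 2 = 2.73867 years.

2.739 years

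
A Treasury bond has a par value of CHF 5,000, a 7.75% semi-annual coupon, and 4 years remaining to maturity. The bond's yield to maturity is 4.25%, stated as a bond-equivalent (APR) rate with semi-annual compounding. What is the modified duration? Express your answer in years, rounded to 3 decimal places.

Periodic yield y = 0.02125. First find Macaulay duration:
  t   CF        PV=CF/(1+0.02125)^t    t·PV
  1       193.75       189.7185       189.7185
  2       193.75       185.7709       371.5417
  3       193.75       181.9054       545.7161
  4       193.75       178.1203       712.4812
  5       193.75       174.4140       872.0700
  6       193.75       170.7848     1,024.7090
  7       193.75       167.2312     1,170.6182
  8     5,193.75     4,389.5953    35,116.7626
  Σ                  5,637.5403    40,003.6173
P = 5,637.5403; Macaulay duration = 40,003.6173 / 5,637.5403 = 7.09593 half-year periods = 3.54797 years.
Modified duration = D_Mac / (1 + y) = 3.54797 / 1.02125 = 3.47414 years.

3.474 years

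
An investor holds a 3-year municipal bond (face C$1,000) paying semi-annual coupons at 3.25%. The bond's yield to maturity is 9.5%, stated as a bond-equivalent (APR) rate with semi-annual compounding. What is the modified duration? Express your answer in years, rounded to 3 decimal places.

2.739 years

Periodic yield y = 0.0475. First find Macaulay duration:
  t   CF        PV=CF/(1+0.0475)^t    t·PV
  1        16.25        15.5131        15.5131
  2        16.25        14.8097        29.6193
  3        16.25        14.1381        42.4143
  4        16.25        13.4970        53.9880
  5        16.25        12.8850        64.4248
  6     1,016.25       769.2657     4,615.5942
  Σ                    840.1086     4,821.5538
P = 840.1086; Macaulay duration = 4,821.5538 / 840.1086 = 5.73920 half-year periods = 2.86960 years.
Modified duration = D_Mac / (1 + y) = 2.86960 / 1.0475 = 2.73948 years.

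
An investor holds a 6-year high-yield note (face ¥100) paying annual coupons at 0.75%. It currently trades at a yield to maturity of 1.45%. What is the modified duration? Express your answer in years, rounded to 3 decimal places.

Periodic yield y = 0.0145. First find Macaulay duration:
  t   CF        PV=CF/(1+0.0145)^t    t·PV
  1         0.75         0.7393         0.7393
  2         0.75         0.7287         1.4574
  3         0.75         0.7183         2.1549
  4         0.75         0.7080         2.8321
  5         0.75         0.6979         3.4896
  6       100.75        92.4129       554.4776
  Σ                     96.0052       565.1509
P = 96.0052; Macaulay duration = 565.1509 / 96.0052 = 5.88667 years.
Modified duration = D_Mac / (1 + y) = 5.88667 / 1.0145 = 5.80253 years.

5.803 years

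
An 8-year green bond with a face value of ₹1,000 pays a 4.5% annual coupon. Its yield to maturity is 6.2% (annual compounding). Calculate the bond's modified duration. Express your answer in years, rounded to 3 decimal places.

6.421 years

Periodic yield y = 0.062. First find Macaulay duration:
  t   CF        PV=CF/(1+0.062)^t    t·PV
  1        45.00        42.3729        42.3729
  2        45.00        39.8991        79.7983
  3        45.00        37.5698       112.7094
  4        45.00        35.3765       141.5059
  5        45.00        33.3112       166.5559
  6        45.00        31.3665       188.1987
  7        45.00        29.5353       206.7469
  8     1,045.00       645.8329     5,166.6631
  Σ                    895.2641     6,104.5510
P = 895.2641; Macaulay duration = 6,104.5510 / 895.2641 = 6.81872 years.
Modified duration = D_Mac / (1 + y) = 6.81872 / 1.062 = 6.42064 years.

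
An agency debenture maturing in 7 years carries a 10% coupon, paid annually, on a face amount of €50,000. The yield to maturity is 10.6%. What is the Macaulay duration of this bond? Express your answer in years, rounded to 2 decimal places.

5.33 years

Periodic yield y = 0.106. Discount each cash flow and weight by its year:
  t   CF        PV=CF/(1+0.106)^t    t·PV
  1     5,000.00     4,520.7957     4,520.7957
  2     5,000.00     4,087.5187     8,175.0374
  3     5,000.00     3,695.7673    11,087.3020
  4     5,000.00     3,341.5618    13,366.2472
  5     5,000.00     3,021.3036    15,106.5180
  6     5,000.00     2,731.7392    16,390.4355
  7    55,000.00    27,169.1969   190,184.3781
  Σ                 48,567.8832   258,830.7138
Price P = Σ PV = 48,567.8832.
Macaulay duration = Σ(t·PV) / P = 258,830.7138 / 48,567.8832 = 5.32926 years.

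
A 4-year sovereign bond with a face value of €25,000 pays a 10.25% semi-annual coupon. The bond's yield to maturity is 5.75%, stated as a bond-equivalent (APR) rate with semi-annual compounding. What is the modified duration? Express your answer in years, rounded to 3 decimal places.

Periodic yield y = 0.02875. First find Macaulay duration:
  t   CF        PV=CF/(1+0.02875)^t    t·PV
  1     1,281.25     1,245.4435     1,245.4435
  2     1,281.25     1,210.6377     2,421.2753
  3     1,281.25     1,176.8045     3,530.4136
  4     1,281.25     1,143.9169     4,575.6677
  5     1,281.25     1,111.9484     5,559.7420
  6     1,281.25     1,080.8733     6,485.2398
  7     1,281.25     1,050.6666     7,354.6664
  8    26,281.25    20,949.1898   167,593.5185
  Σ                 28,969.4808   198,765.9669
P = 28,969.4808; Macaulay duration = 198,765.9669 / 28,969.4808 = 6.86122 half-year periods = 3.43061 years.
Modified duration = D_Mac / (1 + y) = 3.43061 / 1.02875 = 3.33474 years.

3.335 years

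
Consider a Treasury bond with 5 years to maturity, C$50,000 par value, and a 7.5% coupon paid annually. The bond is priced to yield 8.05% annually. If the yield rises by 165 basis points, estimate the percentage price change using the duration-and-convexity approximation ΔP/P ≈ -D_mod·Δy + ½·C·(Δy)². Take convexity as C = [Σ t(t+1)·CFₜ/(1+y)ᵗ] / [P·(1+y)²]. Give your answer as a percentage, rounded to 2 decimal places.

-6.34%

With y = 0.0805:
  t   CF        PV=CF/(1+0.0805)^t    t·PV        t(t+1)·PV
  1     3,750.00     3,470.6155     3,470.6155       6,941.2309
  2     3,750.00     3,212.0458     6,424.0915      19,272.2746
  3     3,750.00     2,972.7402     8,918.2206      35,672.8822
  4     3,750.00     2,751.2635    11,005.0539      55,025.2695
  5    53,750.00    36,496.7853   182,483.9264   1,094,903.5584
  Σ                 48,903.4502   212,301.9079   1,211,815.2157
P = 48,903.4502; D_Mac = 4.34125 yrs; D_mod = 4.01781 yrs; C = 21.22498.
Duration effect: -4.01781 × (+0.0165) = -0.066294
Convexity effect: 0.5 × 21.22498 × (0.0165)² = +0.0028893
ΔP/P ≈ -0.066294 + 0.0028893 = -0.063405 = -6.3405%.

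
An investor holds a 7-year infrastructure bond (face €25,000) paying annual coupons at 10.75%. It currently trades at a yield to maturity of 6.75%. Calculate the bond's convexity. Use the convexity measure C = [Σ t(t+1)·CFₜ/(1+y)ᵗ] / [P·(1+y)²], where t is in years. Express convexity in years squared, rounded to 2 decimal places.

34.69

With y = 0.0675:
  t   CF        PV=CF/(1+0.0675)^t    t·PV        t(t+1)·PV
  1     2,687.50     2,517.5644     2,517.5644       5,035.1288
  2     2,687.50     2,358.3741     4,716.7483      14,150.2449
  3     2,687.50     2,209.2498     6,627.7494      26,510.9974
  4     2,687.50     2,069.5548     8,278.2193      41,391.0967
  5     2,687.50     1,938.6931     9,693.4653      58,160.7916
  6     2,687.50     1,816.1059    10,896.6354      76,276.4480
  7    27,687.50    17,527.0392   122,689.2743     981,514.1945
  Σ                 30,436.5813   165,419.6564   1,203,038.9021
P = 30,436.5813.
Convexity = Σ t(t+1)·PV / [P·(1+y)²] = 1,203,038.9021 / (30,436.5813 × 1.139556) = 34.68551.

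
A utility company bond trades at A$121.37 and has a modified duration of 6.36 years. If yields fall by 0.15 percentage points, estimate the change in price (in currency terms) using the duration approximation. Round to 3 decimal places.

Duration approximation: ΔP/P ≈ -D_mod · Δy = -6.36 × (-0.0015) = +0.009540.
ΔP ≈ 121.37 × (+0.009540) = +1.1578698.

+A$1.158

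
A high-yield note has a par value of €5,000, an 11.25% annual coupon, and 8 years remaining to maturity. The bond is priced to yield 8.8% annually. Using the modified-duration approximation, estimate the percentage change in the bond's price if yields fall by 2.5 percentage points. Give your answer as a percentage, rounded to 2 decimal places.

Periodic yield y = 0.088. Modified duration first:
  t   CF        PV=CF/(1+0.088)^t    t·PV
  1       562.50       517.0037       517.0037
  2       562.50       475.1872       950.3744
  3       562.50       436.7529     1,310.2588
  4       562.50       401.4273     1,605.7094
  5       562.50       368.9590     1,844.7948
  6       562.50       339.1167     2,034.7001
  7       562.50       311.6881     2,181.8169
  8     5,562.50     2,832.9497    22,663.5975
  Σ                  5,683.0846    33,108.2555
P = 5,683.0846; D_Mac = 5.82575 yrs; D_mod = 5.82575/(1+0.088) = 5.35455 yrs.
ΔP/P ≈ -D_mod · Δy = -5.35455 × (-0.025) = +0.133864 = +13.3864%.

+13.39%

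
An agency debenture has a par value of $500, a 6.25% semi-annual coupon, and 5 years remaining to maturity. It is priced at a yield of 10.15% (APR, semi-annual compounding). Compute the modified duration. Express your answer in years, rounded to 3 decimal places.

Periodic yield y = 0.05075. First find Macaulay duration:
  t   CF        PV=CF/(1+0.05075)^t    t·PV
  1       15.625        14.8703        14.8703
  2       15.625        14.1521        28.3042
  3       15.625        13.4686        40.4057
  4       15.625        12.8181        51.2723
  5       15.625        12.1990        60.9948
  6       15.625        11.6098        69.6586
  7       15.625        11.0490        77.3432
  8       15.625        10.5154        84.1230
  9       15.625        10.0075        90.0675
  10     515.625       314.2968     3,142.9681
  Σ                    424.9865     3,660.0079
P = 424.9865; Macaulay duration = 3,660.0079 / 424.9865 = 8.61206 half-year periods = 4.30603 years.
Modified duration = D_Mac / (1 + y) = 4.30603 / 1.05075 = 4.09805 years.

4.098 years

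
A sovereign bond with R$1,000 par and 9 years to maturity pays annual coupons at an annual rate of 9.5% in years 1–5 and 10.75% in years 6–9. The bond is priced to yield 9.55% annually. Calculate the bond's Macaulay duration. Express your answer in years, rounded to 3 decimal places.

Periodic yield y = 0.0955. Discount each cash flow and weight by its year:
  t   CF        PV=CF/(1+0.0955)^t    t·PV
  1        95.00        86.7184        86.7184
  2        95.00        79.1587       158.3175
  3        95.00        72.2581       216.7743
  4        95.00        65.9590       263.8360
  5        95.00        60.2090       301.0452
  6       107.50        62.1919       373.1517
  7       107.50        56.7704       397.3927
  8       107.50        51.8214       414.5715
  9     1,107.50       487.3403     4,386.0624
  Σ                  1,022.4273     6,597.8695
Price P = Σ PV = 1,022.4273.
Macaulay duration = Σ(t·PV) / P = 6,597.8695 / 1,022.4273 = 6.45314 years.

6.453 years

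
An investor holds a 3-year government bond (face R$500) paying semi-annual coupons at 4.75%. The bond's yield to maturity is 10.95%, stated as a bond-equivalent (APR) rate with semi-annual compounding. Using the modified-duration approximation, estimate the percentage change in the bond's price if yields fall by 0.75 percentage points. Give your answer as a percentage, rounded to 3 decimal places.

+2.001%

Periodic yield y = 0.05475. Modified duration first:
  t   CF        PV=CF/(1+0.05475)^t    t·PV
  1       11.875        11.2586        11.2586
  2       11.875        10.6742        21.3484
  3       11.875        10.1201        30.3603
  4       11.875         9.5948        38.3792
  5       11.875         9.0967        45.4837
  6      511.875       371.7635     2,230.5808
  Σ                    422.5079     2,377.4110
P = 422.5079; D_Mac = 5.62690 half-year periods = 2.81345 yrs; D_mod = 2.81345/(1+0.05475) = 2.66741 yrs.
ΔP/P ≈ -D_mod · Δy = -2.66741 × (-0.0075) = +0.020006 = +2.0006%.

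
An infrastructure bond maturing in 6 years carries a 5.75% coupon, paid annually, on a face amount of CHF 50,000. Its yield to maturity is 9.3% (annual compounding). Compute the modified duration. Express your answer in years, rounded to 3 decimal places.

4.723 years

Periodic yield y = 0.093. First find Macaulay duration:
  t   CF        PV=CF/(1+0.093)^t    t·PV
  1     2,875.00     2,630.3751     2,630.3751
  2     2,875.00     2,406.5646     4,813.1292
  3     2,875.00     2,201.7974     6,605.3923
  4     2,875.00     2,014.4533     8,057.8132
  5     2,875.00     1,843.0497     9,215.2483
  6    52,875.00    31,011.9738   186,071.8429
  Σ                 42,108.2139   217,393.8011
P = 42,108.2139; Macaulay duration = 217,393.8011 / 42,108.2139 = 5.16274 years.
Modified duration = D_Mac / (1 + y) = 5.16274 / 1.093 = 4.72346 years.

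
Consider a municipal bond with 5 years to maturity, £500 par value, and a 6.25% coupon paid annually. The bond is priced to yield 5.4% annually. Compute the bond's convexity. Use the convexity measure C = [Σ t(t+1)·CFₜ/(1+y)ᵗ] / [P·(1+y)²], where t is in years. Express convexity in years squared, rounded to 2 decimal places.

23.12

With y = 0.054:
  t   CF        PV=CF/(1+0.054)^t    t·PV        t(t+1)·PV
  1        31.25        29.6490        29.6490          59.2979
  2        31.25        28.1299        56.2599         168.7796
  3        31.25        26.6887        80.0662         320.2650
  4        31.25        25.3214       101.2856         506.4278
  5       531.25       408.4095     2,042.0477      12,252.2865
  Σ                    518.1986     2,309.3084      13,307.0569
P = 518.1986.
Convexity = Σ t(t+1)·PV / [P·(1+y)²] = 13,307.0569 / (518.1986 × 1.110916) = 23.11557.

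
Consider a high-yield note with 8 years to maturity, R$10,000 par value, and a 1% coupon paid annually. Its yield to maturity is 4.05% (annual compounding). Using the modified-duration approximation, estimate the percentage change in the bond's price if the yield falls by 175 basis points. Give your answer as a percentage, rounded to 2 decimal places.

+12.93%

Periodic yield y = 0.0405. Modified duration first:
  t   CF        PV=CF/(1+0.0405)^t    t·PV
  1       100.00        96.1076        96.1076
  2       100.00        92.3668       184.7336
  3       100.00        88.7715       266.3146
  4       100.00        85.3162       341.2649
  5       100.00        81.9954       409.9771
  6       100.00        78.8039       472.8232
  7       100.00        75.7365       530.1557
  8    10,100.00     7,351.6479    58,813.1830
  Σ                  7,950.7459    61,114.5597
P = 7,950.7459; D_Mac = 7.68664 yrs; D_mod = 7.68664/(1+0.0405) = 7.38745 yrs.
ΔP/P ≈ -D_mod · Δy = -7.38745 × (-0.0175) = +0.129280 = +12.9280%.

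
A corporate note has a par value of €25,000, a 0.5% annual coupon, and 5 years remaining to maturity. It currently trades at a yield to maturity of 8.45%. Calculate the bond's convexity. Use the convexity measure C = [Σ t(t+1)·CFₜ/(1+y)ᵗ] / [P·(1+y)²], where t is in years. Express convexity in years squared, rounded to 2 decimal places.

25.09

With y = 0.0845:
  t   CF        PV=CF/(1+0.0845)^t    t·PV        t(t+1)·PV
  1       125.00       115.2605       115.2605         230.5210
  2       125.00       106.2798       212.5597         637.6791
  3       125.00        97.9989       293.9968       1,175.9872
  4       125.00        90.3632       361.4530       1,807.2648
  5    25,125.00    16,747.8202    83,739.1008     502,434.6047
  Σ                 17,157.7227    84,722.3707     506,286.0567
P = 17,157.7227.
Convexity = Σ t(t+1)·PV / [P·(1+y)²] = 506,286.0567 / (17,157.7227 × 1.176140) = 25.08865.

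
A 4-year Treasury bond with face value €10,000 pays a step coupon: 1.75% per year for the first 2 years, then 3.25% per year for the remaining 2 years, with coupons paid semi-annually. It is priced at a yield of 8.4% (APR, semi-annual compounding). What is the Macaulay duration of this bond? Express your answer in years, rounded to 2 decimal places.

3.84 years

Periodic yield y = 0.042. Discount each cash flow and weight by its period:
  t   CF        PV=CF/(1+0.042)^t    t·PV
  1        87.50        83.9731        83.9731
  2        87.50        80.5884       161.1768
  3        87.50        77.3401       232.0204
  4        87.50        74.2228       296.8911
  5       162.50       132.2863       661.4313
  6       162.50       126.9542       761.7252
  7       162.50       121.8370       852.8593
  8    10,162.50     7,312.3809    58,499.0474
  Σ                  8,009.5829    61,549.1246
Price P = Σ PV = 8,009.5829.
Macaulay duration = Σ(t·PV) / P = 61,549.1246 / 8,009.5829 = 7.68444 half-year periods.
In years: 7.68444 / 2 = 3.84222 years.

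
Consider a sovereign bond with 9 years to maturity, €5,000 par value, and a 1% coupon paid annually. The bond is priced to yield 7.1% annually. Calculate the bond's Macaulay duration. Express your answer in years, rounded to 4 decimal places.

Periodic yield y = 0.071. Discount each cash flow and weight by its year:
  t   CF        PV=CF/(1+0.071)^t    t·PV
  1        50.00        46.6853        46.6853
  2        50.00        43.5904        87.1808
  3        50.00        40.7007       122.1020
  4        50.00        38.0025       152.0100
  5        50.00        35.4832       177.4159
  6        50.00        33.1309       198.7854
  7        50.00        30.9345       216.5418
  8        50.00        28.8838       231.0704
  9     5,050.00     2,723.8685    24,514.8167
  Σ                  3,021.2799    25,746.6083
Price P = Σ PV = 3,021.2799.
Macaulay duration = Σ(t·PV) / P = 25,746.6083 / 3,021.2799 = 8.52176 years.

8.5218 years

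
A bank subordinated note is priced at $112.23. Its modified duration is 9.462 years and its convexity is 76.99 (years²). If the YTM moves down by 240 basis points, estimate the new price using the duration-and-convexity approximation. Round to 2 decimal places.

$140.20

Duration effect: -D_mod·Δy = -9.462 × (-0.024) = +0.227088
Convexity effect: ½·C·(Δy)² = 0.5 × 76.99 × (-0.024)² = +0.02217312
ΔP/P ≈ +0.227088 + 0.02217312 = +0.24926112
New price ≈ 112.23 × (1 + 0.24926112) = 140.2045754976.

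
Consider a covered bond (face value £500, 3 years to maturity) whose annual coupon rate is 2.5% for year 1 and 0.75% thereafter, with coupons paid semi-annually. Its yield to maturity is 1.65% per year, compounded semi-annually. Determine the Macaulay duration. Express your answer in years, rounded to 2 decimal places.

Periodic yield y = 0.00825. Discount each cash flow and weight by its period:
  t   CF        PV=CF/(1+0.00825)^t    t·PV
  1        6.250         6.1989         6.1989
  2        6.250         6.1481        12.2963
  3        1.875         1.8293         5.4880
  4        1.875         1.8144         7.2575
  5        1.875         1.7995         8.9977
  6      501.875       477.7340     2,866.4042
  Σ                    495.5243     2,906.6426
Price P = Σ PV = 495.5243.
Macaulay duration = Σ(t·PV) / P = 2,906.6426 / 495.5243 = 5.86579 half-year periods.
In years: 5.86579 / 2 = 2.93290 years.

2.93 years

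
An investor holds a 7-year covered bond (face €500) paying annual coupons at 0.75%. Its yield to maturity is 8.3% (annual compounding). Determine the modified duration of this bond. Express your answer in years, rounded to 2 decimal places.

Periodic yield y = 0.083. First find Macaulay duration:
  t   CF        PV=CF/(1+0.083)^t    t·PV
  1         3.75         3.4626         3.4626
  2         3.75         3.1972         6.3945
  3         3.75         2.9522         8.8566
  4         3.75         2.7259        10.9038
  5         3.75         2.5170        12.5852
  6         3.75         2.3241        13.9448
  7       503.75       288.2809     2,017.9663
  Σ                    305.4600     2,074.1137
P = 305.4600; Macaulay duration = 2,074.1137 / 305.4600 = 6.79013 years.
Modified duration = D_Mac / (1 + y) = 6.79013 / 1.083 = 6.26974 years.

6.27 years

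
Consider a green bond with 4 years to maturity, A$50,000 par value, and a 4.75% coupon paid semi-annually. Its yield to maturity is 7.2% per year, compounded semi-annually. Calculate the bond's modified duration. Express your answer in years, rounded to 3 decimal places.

Periodic yield y = 0.036. First find Macaulay duration:
  t   CF        PV=CF/(1+0.036)^t    t·PV
  1     1,187.50     1,146.2355     1,146.2355
  2     1,187.50     1,106.4049     2,212.8099
  3     1,187.50     1,067.9584     3,203.8753
  4     1,187.50     1,030.8479     4,123.3917
  5     1,187.50       995.0269     4,975.1347
  6     1,187.50       960.4507     5,762.7043
  7     1,187.50       927.0760     6,489.5319
  8    51,187.50    38,573.2184   308,585.7469
  Σ                 45,807.2188   336,499.4302
P = 45,807.2188; Macaulay duration = 336,499.4302 / 45,807.2188 = 7.34599 half-year periods = 3.67300 years.
Modified duration = D_Mac / (1 + y) = 3.67300 / 1.036 = 3.54536 years.

3.545 years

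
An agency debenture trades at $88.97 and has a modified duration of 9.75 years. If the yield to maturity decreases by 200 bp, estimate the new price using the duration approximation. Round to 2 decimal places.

$106.32

Duration approximation: ΔP/P ≈ -D_mod · Δy = -9.75 × (-0.02) = +0.195000.
New price ≈ 88.97 × (1 + 0.195000) = 106.31915.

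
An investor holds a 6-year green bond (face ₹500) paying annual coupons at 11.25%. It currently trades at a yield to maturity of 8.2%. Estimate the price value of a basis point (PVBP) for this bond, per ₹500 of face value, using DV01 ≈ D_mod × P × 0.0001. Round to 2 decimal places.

Periodic yield y = 0.082.
  t   CF        PV=CF/(1+0.082)^t    t·PV
  1        56.25        51.9871        51.9871
  2        56.25        48.0472        96.0944
  3        56.25        44.4059       133.2177
  4        56.25        41.0406       164.1623
  5        56.25        37.9303       189.6515
  6       556.25       346.6622     2,079.9731
  Σ                    570.0732     2,715.0860
P = 570.0732; D_Mac = 4.76270 yrs; D_mod = 4.40175 yrs.
DV01 ≈ 4.40175 × 570.0732 × 0.0001 = 0.250932.

₹0.25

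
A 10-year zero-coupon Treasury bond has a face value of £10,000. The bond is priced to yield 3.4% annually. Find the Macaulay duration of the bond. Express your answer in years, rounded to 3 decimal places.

10.000 years

A zero-coupon bond has a single cash flow at maturity, so its Macaulay duration equals its maturity: 10 years.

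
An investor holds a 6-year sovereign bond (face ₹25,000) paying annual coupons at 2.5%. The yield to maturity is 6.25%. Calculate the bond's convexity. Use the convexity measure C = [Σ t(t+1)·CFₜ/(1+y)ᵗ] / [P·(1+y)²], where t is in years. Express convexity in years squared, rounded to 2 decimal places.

With y = 0.0625:
  t   CF        PV=CF/(1+0.0625)^t    t·PV        t(t+1)·PV
  1       625.00       588.2353       588.2353       1,176.4706
  2       625.00       553.6332     1,107.2664       3,321.7993
  3       625.00       521.0666     1,563.1997       6,252.7987
  4       625.00       490.4156     1,961.6623       9,808.3117
  5       625.00       461.5676     2,307.8380      13,847.0283
  6    25,625.00    17,811.0795   106,866.4769     748,065.3383
  Σ                 20,425.9977   114,394.6787     782,471.7468
P = 20,425.9977.
Convexity = Σ t(t+1)·PV / [P·(1+y)²] = 782,471.7468 / (20,425.9977 × 1.128906) = 33.93341.

33.93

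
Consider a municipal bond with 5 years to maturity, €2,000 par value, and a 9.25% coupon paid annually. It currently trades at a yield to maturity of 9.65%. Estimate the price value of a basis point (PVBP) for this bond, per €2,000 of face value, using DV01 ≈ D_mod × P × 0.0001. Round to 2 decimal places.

€0.76

Periodic yield y = 0.0965.
  t   CF        PV=CF/(1+0.0965)^t    t·PV
  1       185.00       168.7187       168.7187
  2       185.00       153.8702       307.7404
  3       185.00       140.3285       420.9854
  4       185.00       127.9785       511.9142
  5     2,185.00     1,378.5047     6,892.5237
  Σ                  1,969.4006     8,301.8823
P = 1,969.4006; D_Mac = 4.21544 yrs; D_mod = 3.84445 yrs.
DV01 ≈ 3.84445 × 1,969.4006 × 0.0001 = 0.757126.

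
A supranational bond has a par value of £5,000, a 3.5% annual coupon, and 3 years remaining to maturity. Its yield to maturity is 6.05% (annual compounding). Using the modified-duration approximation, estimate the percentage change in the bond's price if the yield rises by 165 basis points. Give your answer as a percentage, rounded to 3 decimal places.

Periodic yield y = 0.0605. Modified duration first:
  t   CF        PV=CF/(1+0.0605)^t    t·PV
  1       175.00       165.0165       165.0165
  2       175.00       155.6025       311.2051
  3     5,175.00     4,338.8870    13,016.6609
  Σ                  4,659.5060    13,492.8825
P = 4,659.5060; D_Mac = 2.89578 yrs; D_mod = 2.89578/(1+0.0605) = 2.73058 yrs.
ΔP/P ≈ -D_mod · Δy = -2.73058 × (+0.0165) = -0.045054 = -4.5054%.

-4.505%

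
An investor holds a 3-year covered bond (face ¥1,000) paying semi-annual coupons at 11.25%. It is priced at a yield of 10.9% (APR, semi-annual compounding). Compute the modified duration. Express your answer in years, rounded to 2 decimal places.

2.49 years

Periodic yield y = 0.0545. First find Macaulay duration:
  t   CF        PV=CF/(1+0.0545)^t    t·PV
  1        56.25        53.3428        53.3428
  2        56.25        50.5859       101.1718
  3        56.25        47.9714       143.9143
  4        56.25        45.4921       181.9685
  5        56.25        43.1409       215.7047
  6     1,056.25       768.2228     4,609.3371
  Σ                  1,008.7561     5,305.4392
P = 1,008.7561; Macaulay duration = 5,305.4392 / 1,008.7561 = 5.25939 half-year periods = 2.62969 years.
Modified duration = D_Mac / (1 + y) = 2.62969 / 1.0545 = 2.49378 years.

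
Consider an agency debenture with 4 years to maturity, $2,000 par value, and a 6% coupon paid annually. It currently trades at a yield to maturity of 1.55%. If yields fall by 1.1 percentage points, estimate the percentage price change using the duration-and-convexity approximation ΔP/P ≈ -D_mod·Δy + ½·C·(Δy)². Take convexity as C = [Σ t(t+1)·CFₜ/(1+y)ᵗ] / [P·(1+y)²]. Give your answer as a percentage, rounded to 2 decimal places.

With y = 0.0155:
  t   CF        PV=CF/(1+0.0155)^t    t·PV        t(t+1)·PV
  1       120.00       118.1684       118.1684         236.3368
  2       120.00       116.3647       232.7295         698.1884
  3       120.00       114.5886       343.7658       1,375.0634
  4     2,120.00     1,993.4996     7,973.9983      39,869.9917
  Σ                  2,342.6213     8,668.6620      42,179.5803
P = 2,342.6213; D_Mac = 3.70041 yrs; D_mod = 3.64393 yrs; C = 17.45984.
Duration effect: -3.64393 × (-0.011) = +0.040083
Convexity effect: 0.5 × 17.45984 × (-0.011)² = +0.0010563
ΔP/P ≈ +0.040083 + 0.0010563 = +0.041140 = +4.1140%.

+4.11%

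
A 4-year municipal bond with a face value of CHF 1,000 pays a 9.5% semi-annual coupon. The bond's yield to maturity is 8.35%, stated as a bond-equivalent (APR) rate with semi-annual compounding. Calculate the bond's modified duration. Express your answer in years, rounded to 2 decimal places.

3.29 years

Periodic yield y = 0.04175. First find Macaulay duration:
  t   CF        PV=CF/(1+0.04175)^t    t·PV
  1        47.50        45.5964        45.5964
  2        47.50        43.7690        87.5380
  3        47.50        42.0149       126.0446
  4        47.50        40.3311       161.3242
  5        47.50        38.7147       193.5736
  6        47.50        37.1632       222.9789
  7        47.50        35.6738       249.7164
  8     1,047.50       755.1721     6,041.3771
  Σ                  1,038.4351     7,128.1492
P = 1,038.4351; Macaulay duration = 7,128.1492 / 1,038.4351 = 6.86432 half-year periods = 3.43216 years.
Modified duration = D_Mac / (1 + y) = 3.43216 / 1.04175 = 3.29461 years.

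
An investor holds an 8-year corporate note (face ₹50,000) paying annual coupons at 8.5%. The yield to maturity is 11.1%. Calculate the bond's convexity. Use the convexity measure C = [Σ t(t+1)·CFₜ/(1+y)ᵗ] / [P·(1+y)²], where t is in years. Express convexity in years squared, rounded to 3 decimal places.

39.041

With y = 0.111:
  t   CF        PV=CF/(1+0.111)^t    t·PV        t(t+1)·PV
  1     4,250.00     3,825.3825     3,825.3825       7,650.7651
  2     4,250.00     3,443.1886     6,886.3772      20,659.1316
  3     4,250.00     3,099.1797     9,297.5390      37,190.1559
  4     4,250.00     2,789.5406    11,158.1626      55,790.8130
  5     4,250.00     2,510.8377    12,554.1883      75,325.1300
  6     4,250.00     2,259.9799    13,559.8794      94,919.1558
  7     4,250.00     2,034.1853    14,239.2973     113,914.3783
  8    54,250.00    23,371.5368   186,972.2946   1,682,750.6517
  Σ                 43,333.8312   258,493.1210   2,088,200.1814
P = 43,333.8312.
Convexity = Σ t(t+1)·PV / [P·(1+y)²] = 2,088,200.1814 / (43,333.8312 × 1.234321) = 39.04064.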